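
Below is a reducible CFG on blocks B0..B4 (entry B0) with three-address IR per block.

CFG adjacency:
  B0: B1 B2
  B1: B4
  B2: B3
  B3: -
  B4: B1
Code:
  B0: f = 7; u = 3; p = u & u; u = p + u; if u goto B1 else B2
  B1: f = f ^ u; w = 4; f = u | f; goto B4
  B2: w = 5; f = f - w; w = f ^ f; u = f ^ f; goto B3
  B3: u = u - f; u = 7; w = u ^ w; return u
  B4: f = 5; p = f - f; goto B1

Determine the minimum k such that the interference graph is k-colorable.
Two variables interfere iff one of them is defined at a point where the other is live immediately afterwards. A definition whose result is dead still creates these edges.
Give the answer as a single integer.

Per-block:
  B0 def {f,p,u} use ∅
  B1 def {f,w} use {f,u}
  B2 def {f,u,w} use {f}
  B3 def {u,w} use {f,u,w}
  B4 def {f,p} use ∅

Backward fixpoint:
  B0 li=∅ lo={f,u}
  B1 li={f,u} lo={u}
  B2 li={f} lo={f,u,w}
  B3 li={f,u,w} lo=∅
  B4 li={u} lo={f,u}

Conflict graph:
  f — {p,u,w}
  p — {f,u}
  u — {f,p,w}
  w — {f,u}

Chromatic number:
  lower bound: {f,p,u} mutually conflict ⇒ χ ≥ 3
  assign f→r0 p→r2 u→r1 w→r2 — no edge inside a register ⇒ χ ≤ 3
  χ = 3

Answer: 3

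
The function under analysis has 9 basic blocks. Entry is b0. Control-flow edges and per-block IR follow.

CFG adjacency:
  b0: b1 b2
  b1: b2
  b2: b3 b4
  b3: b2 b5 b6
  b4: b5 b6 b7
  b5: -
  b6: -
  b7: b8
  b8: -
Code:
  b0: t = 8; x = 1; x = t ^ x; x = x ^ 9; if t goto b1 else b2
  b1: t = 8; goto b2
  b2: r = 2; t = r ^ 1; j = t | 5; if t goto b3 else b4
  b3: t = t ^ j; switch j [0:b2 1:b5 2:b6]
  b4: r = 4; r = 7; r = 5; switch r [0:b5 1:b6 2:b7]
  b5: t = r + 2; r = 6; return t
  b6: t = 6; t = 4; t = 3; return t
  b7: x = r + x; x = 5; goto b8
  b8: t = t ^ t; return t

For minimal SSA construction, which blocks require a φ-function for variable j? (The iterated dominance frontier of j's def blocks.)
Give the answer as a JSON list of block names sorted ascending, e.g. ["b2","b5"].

idom tree: b1←b0 b2←b0 b3←b2 b4←b2 b5←b2 b6←b2 b7←b4 b8←b7
Dom at joins:
  b2: preds {b0,b1,b3}: {b0} ∩ {b0,b1} ∩ {b0,b2,b3} = {b0}; idom=b0
  b5: preds {b3,b4}: {b0,b2,b3} ∩ {b0,b2,b4} = {b0,b2}; idom=b2
  b6: preds {b3,b4}: {b0,b2,b3} ∩ {b0,b2,b4} = {b0,b2}; idom=b2

DF derivation:
  b2←b0: walk · to b0
  b2←b1: walk b1 to b0
  b2←b3: walk b3→b2 to b0
  b5←b3: walk b3 to b2
  b5←b4: walk b4 to b2
  b6←b3: walk b3 to b2
  b6←b4: walk b4 to b2
  b0 → ∅
  b1 → {b2}
  b2 → {b2}
  b3 → {b2,b5,b6}
  b4 → {b5,b6}
  b5 → ∅
  b6 → ∅
  b7 → ∅
  b8 → ∅

φ for j: defs {b2}
  DF⁺ = {b2}

Answer: ["b2"]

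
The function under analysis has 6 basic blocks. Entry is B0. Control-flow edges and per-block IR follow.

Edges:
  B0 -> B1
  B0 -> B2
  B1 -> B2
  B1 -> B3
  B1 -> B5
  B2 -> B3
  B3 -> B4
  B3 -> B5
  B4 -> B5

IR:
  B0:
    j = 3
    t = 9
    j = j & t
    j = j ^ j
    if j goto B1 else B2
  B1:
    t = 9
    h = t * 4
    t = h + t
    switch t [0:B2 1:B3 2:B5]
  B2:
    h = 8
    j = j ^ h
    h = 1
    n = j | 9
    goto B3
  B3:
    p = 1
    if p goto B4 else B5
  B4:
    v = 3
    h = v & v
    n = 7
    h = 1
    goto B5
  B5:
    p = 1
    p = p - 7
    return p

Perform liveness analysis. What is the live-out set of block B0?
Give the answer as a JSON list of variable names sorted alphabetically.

def/use:
  B0: {j,t} / ∅
  B1: {h,t} / ∅
  B2: {h,j,n} / {j}
  B3: {p} / ∅
  B4: {h,n,v} / ∅
  B5: {p} / ∅

Liveness:
  live B0: ∅→{j}
  live B1: {j}→{j}
  live B2: {j}→∅
  live B3: ∅→∅
  live B4: ∅→∅
  live B5: ∅→∅

live-out(B0) = ["j"]

Answer: ["j"]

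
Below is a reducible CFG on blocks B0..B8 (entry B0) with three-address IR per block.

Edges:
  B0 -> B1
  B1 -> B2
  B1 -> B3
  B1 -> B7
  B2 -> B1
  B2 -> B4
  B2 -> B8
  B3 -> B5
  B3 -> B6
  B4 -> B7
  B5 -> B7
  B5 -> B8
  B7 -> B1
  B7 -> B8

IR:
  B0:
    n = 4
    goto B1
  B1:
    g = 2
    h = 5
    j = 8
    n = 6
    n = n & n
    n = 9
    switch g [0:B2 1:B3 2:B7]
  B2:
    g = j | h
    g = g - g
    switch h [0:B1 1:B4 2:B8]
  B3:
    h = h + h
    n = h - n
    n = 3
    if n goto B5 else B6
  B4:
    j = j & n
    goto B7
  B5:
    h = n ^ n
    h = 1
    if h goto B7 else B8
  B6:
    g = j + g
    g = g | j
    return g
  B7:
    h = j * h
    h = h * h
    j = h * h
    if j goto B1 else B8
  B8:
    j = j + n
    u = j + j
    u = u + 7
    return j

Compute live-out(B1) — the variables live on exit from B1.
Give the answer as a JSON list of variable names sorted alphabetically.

Per-block:
  B0: {n} / ∅
  B1: {g,h,j,n} / ∅
  B2: {g} / {h,j}
  B3: {h,n} / {h,n}
  B4: {j} / {j,n}
  B5: {h} / {n}
  B6: {g} / {g,j}
  B7: {h,j} / {h,j}
  B8: {j,u} / {j,n}

Backward fixpoint:
  live B0: ∅→∅
  live B1: ∅→{g,h,j,n}
  live B2: {h,j,n}→{h,j,n}
  live B3: {g,h,j,n}→{g,j,n}
  live B4: {h,j,n}→{h,j,n}
  live B5: {j,n}→{h,j,n}
  live B6: {g,j}→∅
  live B7: {h,j,n}→{j,n}
  live B8: {j,n}→∅

live-out(B1) = ["g", "h", "j", "n"]

Answer: ["g", "h", "j", "n"]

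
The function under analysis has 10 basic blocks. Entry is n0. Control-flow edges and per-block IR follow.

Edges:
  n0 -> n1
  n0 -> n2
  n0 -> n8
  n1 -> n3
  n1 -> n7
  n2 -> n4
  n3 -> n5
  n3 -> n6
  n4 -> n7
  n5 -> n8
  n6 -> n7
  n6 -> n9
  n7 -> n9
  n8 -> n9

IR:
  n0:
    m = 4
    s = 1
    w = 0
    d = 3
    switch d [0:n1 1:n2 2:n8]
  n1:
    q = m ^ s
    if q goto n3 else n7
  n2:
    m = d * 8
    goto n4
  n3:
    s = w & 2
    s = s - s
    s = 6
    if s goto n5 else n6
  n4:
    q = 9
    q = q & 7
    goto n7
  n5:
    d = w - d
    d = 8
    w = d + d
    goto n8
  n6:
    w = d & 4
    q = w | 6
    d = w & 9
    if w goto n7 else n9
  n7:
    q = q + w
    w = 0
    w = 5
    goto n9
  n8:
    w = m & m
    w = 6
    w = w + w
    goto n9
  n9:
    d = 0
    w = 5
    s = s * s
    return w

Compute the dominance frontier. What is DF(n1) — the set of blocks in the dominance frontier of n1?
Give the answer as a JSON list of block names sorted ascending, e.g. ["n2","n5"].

Answer: ["n7", "n8", "n9"]

Working:
idom tree: n1←n0 n2←n0 n3←n1 n4←n2 n5←n3 n6←n3 n7←n0 n8←n0 n9←n0
Join-block Dom:
  n7: preds {n1,n4,n6}: {n0,n1} ∩ {n0,n2,n4} ∩ {n0,n1,n3,n6} = {n0}; idom=n0
  n8: preds {n0,n5}: {n0} ∩ {n0,n1,n3,n5} = {n0}; idom=n0
  n9: preds {n6,n7,n8}: {n0,n1,n3,n6} ∩ {n0,n7} ∩ {n0,n8} = {n0}; idom=n0

DF walk-up:
  join n7 pred n1: n1 stop@n0
  join n7 pred n4: n4→n2 stop@n0
  join n7 pred n6: n6→n3→n1 stop@n0
  join n8 pred n0: · stop@n0
  join n8 pred n5: n5→n3→n1 stop@n0
  join n9 pred n6: n6→n3→n1 stop@n0
  join n9 pred n7: n7 stop@n0
  join n9 pred n8: n8 stop@n0
  n0 → ∅
  n1 → {n7,n8,n9}
  n2 → {n7}
  n3 → {n7,n8,n9}
  n4 → {n7}
  n5 → {n8}
  n6 → {n7,n9}
  n7 → {n9}
  n8 → {n9}
  n9 → ∅

DF(n1) = ["n7", "n8", "n9"]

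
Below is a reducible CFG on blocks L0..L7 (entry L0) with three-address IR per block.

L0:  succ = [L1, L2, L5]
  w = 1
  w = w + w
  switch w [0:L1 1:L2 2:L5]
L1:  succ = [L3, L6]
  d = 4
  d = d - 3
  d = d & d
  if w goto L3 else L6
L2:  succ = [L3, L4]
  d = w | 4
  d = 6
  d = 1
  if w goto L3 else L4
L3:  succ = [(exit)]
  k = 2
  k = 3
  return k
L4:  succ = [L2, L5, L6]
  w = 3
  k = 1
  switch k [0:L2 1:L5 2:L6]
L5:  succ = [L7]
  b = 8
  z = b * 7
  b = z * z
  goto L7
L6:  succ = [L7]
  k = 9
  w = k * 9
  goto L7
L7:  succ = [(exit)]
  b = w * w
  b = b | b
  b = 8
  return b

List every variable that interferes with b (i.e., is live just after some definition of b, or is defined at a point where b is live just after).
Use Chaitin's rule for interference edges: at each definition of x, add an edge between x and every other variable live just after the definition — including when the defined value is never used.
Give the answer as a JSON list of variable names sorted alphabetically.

Answer: ["w"]

Analysis:
def/use:
  L0: {w} / ∅
  L1: {d} / {w}
  L2: {d} / {w}
  L3: {k} / ∅
  L4: {k,w} / ∅
  L5: {b,z} / ∅
  L6: {k,w} / ∅
  L7: {b} / {w}

Backward fixpoint:
  L0: in=∅ out={w}
  L1: in={w} out=∅
  L2: in={w} out=∅
  L3: in=∅ out=∅
  L4: in=∅ out={w}
  L5: in={w} out={w}
  L6: in=∅ out={w}
  L7: in={w} out=∅

Interfere edges:
  b↔{w}
  d↔{w}
  k↔{w}
  w↔{b,d,k,z}
  z↔{w}

N(b) = ["w"]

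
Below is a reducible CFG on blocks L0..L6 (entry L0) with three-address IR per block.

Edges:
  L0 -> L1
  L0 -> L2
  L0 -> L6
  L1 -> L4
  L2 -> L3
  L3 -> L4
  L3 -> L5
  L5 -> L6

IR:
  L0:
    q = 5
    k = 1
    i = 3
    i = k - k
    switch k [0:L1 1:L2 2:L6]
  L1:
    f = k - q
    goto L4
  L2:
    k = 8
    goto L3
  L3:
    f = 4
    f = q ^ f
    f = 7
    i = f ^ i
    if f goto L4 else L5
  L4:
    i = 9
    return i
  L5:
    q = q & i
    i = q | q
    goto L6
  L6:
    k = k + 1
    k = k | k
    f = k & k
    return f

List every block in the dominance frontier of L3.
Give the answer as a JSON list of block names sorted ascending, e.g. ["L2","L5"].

idom tree: L1←L0 L2←L0 L3←L2 L4←L0 L5←L3 L6←L0
Dom∩ at merges:
  L4: preds {L1,L3}: {L0,L1} ∩ {L0,L2,L3} = {L0}; idom=L0
  L6: preds {L0,L5}: {L0} ∩ {L0,L2,L3,L5} = {L0}; idom=L0

DF derivation:
  L4←L1: walk L1 to L0
  L4←L3: walk L3→L2 to L0
  L6←L0: walk · to L0
  L6←L5: walk L5→L3→L2 to L0
  DF(L0)=∅
  DF(L1)={L4}
  DF(L2)={L4,L6}
  DF(L3)={L4,L6}
  DF(L4)=∅
  DF(L5)={L6}
  DF(L6)=∅

DF(L3) = ["L4", "L6"]

Answer: ["L4", "L6"]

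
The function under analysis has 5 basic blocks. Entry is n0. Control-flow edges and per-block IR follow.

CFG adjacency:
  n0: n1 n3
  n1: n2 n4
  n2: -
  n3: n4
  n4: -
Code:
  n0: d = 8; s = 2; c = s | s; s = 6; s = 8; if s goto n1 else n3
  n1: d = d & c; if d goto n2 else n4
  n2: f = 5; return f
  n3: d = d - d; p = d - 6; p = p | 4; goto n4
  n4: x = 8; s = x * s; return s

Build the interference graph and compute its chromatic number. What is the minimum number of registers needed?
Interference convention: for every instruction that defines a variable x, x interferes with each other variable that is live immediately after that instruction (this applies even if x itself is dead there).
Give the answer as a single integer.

Block summaries:
  n0: {c,d,s} / ∅
  n1: {d} / {c,d}
  n2: {f} / ∅
  n3: {d,p} / {d}
  n4: {s,x} / {s}

Liveness:
  live n0: ∅→{c,d,s}
  live n1: {c,d,s}→{s}
  live n2: ∅→∅
  live n3: {d,s}→{s}
  live n4: {s}→∅

Conflict graph:
  c↔{d,s}
  d↔{c,s}
  f↔∅
  p↔{s}
  s↔{c,d,p,x}
  x↔{s}

Chromatic number:
  lower bound: {c,d,s} mutually conflict ⇒ χ ≥ 3
  3-colouring: R0={f,s}  R1={c,p,x}  R2={d}
  χ = 3

Answer: 3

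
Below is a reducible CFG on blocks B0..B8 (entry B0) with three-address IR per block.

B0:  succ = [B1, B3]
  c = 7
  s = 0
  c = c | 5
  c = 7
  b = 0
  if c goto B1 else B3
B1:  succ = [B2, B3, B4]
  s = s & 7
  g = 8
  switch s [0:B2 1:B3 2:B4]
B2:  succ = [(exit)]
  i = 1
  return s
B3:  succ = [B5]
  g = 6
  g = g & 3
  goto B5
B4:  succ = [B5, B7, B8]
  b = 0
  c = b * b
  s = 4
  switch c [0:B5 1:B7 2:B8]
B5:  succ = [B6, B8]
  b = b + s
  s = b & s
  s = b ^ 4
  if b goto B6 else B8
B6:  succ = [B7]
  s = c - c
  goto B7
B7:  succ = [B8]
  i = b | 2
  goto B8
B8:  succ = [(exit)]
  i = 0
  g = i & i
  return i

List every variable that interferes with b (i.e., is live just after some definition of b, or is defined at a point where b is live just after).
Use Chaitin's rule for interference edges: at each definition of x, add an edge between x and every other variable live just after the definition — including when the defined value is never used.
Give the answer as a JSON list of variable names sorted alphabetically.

Answer: ["c", "g", "s"]

Analysis:
def/use:
  B0: {b,c,s} / ∅
  B1: {g,s} / {s}
  B2: {i} / {s}
  B3: {g} / ∅
  B4: {b,c,s} / ∅
  B5: {b,s} / {b,s}
  B6: {s} / {c}
  B7: {i} / {b}
  B8: {g,i} / ∅

Liveness:
  B0 li=∅ lo={b,c,s}
  B1 li={b,c,s} lo={b,c,s}
  B2 li={s} lo=∅
  B3 li={b,c,s} lo={b,c,s}
  B4 li=∅ lo={b,c,s}
  B5 li={b,c,s} lo={b,c}
  B6 li={b,c} lo={b}
  B7 li={b} lo=∅
  B8 li=∅ lo=∅

Interference:
  b↔{c,g,s}
  c↔{b,g,s}
  g↔{b,c,i,s}
  i↔{g,s}
  s↔{b,c,g,i}

N(b) = ["c", "g", "s"]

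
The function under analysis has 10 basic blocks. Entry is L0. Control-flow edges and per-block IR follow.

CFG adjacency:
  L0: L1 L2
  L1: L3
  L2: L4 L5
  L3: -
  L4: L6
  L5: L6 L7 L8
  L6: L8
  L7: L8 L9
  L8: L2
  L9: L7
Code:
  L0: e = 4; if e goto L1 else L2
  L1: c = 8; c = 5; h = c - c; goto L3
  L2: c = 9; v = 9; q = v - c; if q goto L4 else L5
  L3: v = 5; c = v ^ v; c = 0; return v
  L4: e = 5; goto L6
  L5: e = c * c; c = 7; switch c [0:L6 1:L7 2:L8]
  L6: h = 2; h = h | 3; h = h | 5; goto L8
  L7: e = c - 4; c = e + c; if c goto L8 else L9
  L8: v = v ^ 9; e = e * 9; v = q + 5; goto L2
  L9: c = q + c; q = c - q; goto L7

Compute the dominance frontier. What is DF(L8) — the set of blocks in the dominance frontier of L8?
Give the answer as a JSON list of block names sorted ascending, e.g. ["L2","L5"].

Answer: ["L2"]

Working:
idom tree: L1←L0 L2←L0 L3←L1 L4←L2 L5←L2 L6←L2 L7←L5 L8←L2 L9←L7
Join-block Dom:
  L2: preds {L0,L8}: {L0} ∩ {L0,L2,L8} = {L0}; idom=L0
  L6: preds {L4,L5}: {L0,L2,L4} ∩ {L0,L2,L5} = {L0,L2}; idom=L2
  L7: preds {L5,L9}: {L0,L2,L5} ∩ {L0,L2,L5,L7,L9} = {L0,L2,L5}; idom=L5
  L8: preds {L5,L6,L7}: {L0,L2,L5} ∩ {L0,L2,L6} ∩ {L0,L2,L5,L7} = {L0,L2}; idom=L2

DF walk-up:
  join L2 pred L0: · stop@L0
  join L2 pred L8: L8→L2 stop@L0
  join L6 pred L4: L4 stop@L2
  join L6 pred L5: L5 stop@L2
  join L7 pred L5: · stop@L5
  join L7 pred L9: L9→L7 stop@L5
  join L8 pred L5: L5 stop@L2
  join L8 pred L6: L6 stop@L2
  join L8 pred L7: L7→L5 stop@L2
  L0 → ∅
  L1 → ∅
  L2 → {L2}
  L3 → ∅
  L4 → {L6}
  L5 → {L6,L8}
  L6 → {L8}
  L7 → {L7,L8}
  L8 → {L2}
  L9 → {L7}

DF(L8) = ["L2"]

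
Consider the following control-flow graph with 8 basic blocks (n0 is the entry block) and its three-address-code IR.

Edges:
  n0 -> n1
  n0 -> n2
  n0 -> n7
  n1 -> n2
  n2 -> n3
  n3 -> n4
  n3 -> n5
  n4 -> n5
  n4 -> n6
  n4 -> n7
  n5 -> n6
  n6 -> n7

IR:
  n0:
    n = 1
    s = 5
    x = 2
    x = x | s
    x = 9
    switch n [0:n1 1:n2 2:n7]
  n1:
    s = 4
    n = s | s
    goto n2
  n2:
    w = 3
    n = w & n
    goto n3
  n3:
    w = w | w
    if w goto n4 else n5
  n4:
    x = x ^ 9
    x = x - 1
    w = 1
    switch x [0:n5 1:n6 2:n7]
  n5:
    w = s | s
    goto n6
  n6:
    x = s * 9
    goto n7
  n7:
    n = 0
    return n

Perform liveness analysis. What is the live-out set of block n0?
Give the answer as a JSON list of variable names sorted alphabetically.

Answer: ["n", "s", "x"]

Analysis:
Block summaries:
  n0: {n,s,x} / ∅
  n1: {n,s} / ∅
  n2: {n,w} / {n}
  n3: {w} / {w}
  n4: {w,x} / {x}
  n5: {w} / {s}
  n6: {x} / {s}
  n7: {n} / ∅

Live sets:
  n0 li=∅ lo={n,s,x}
  n1 li={x} lo={n,s,x}
  n2 li={n,s,x} lo={s,w,x}
  n3 li={s,w,x} lo={s,x}
  n4 li={s,x} lo={s}
  n5 li={s} lo={s}
  n6 li={s} lo=∅
  n7 li=∅ lo=∅

live-out(n0) = ["n", "s", "x"]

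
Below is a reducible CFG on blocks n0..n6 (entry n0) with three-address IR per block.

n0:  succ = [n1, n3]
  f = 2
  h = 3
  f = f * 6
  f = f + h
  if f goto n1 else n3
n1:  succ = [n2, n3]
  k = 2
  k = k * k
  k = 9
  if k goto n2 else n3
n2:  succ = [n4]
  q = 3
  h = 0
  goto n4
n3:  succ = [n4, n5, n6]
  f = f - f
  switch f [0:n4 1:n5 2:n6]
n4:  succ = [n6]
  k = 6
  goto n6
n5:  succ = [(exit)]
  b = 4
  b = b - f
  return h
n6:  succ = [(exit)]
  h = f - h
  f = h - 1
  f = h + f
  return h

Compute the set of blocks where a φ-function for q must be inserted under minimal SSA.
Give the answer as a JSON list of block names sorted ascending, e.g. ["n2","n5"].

idom tree: n1←n0 n2←n1 n3←n0 n4←n0 n5←n3 n6←n0
Dom∩ at merges:
  n3: preds {n0,n1}: {n0} ∩ {n0,n1} = {n0}; idom=n0
  n4: preds {n2,n3}: {n0,n1,n2} ∩ {n0,n3} = {n0}; idom=n0
  n6: preds {n3,n4}: {n0,n3} ∩ {n0,n4} = {n0}; idom=n0

Frontier:
  join n3 pred n0: · stop@n0
  join n3 pred n1: n1 stop@n0
  join n4 pred n2: n2→n1 stop@n0
  join n4 pred n3: n3 stop@n0
  join n6 pred n3: n3 stop@n0
  join n6 pred n4: n4 stop@n0
  n0 → ∅
  n1 → {n3,n4}
  n2 → {n4}
  n3 → {n4,n6}
  n4 → {n6}
  n5 → ∅
  n6 → ∅

φ for q: defs {n2}
  DF⁺ = {n4,n6}

Answer: ["n4", "n6"]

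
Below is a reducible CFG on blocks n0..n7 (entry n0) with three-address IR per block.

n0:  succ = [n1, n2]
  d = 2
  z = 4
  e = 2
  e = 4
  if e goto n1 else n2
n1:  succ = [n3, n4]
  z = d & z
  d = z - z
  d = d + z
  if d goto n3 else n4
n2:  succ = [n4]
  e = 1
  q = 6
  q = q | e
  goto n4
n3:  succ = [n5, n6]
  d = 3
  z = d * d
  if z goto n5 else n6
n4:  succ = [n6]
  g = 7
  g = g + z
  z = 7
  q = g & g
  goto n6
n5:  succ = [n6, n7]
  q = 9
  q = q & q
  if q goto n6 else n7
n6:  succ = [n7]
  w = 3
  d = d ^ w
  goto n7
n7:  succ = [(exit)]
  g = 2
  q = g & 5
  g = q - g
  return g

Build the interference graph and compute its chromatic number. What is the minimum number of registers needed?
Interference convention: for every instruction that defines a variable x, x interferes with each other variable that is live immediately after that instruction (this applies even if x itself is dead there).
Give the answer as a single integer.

Per-block:
  n0: def={d,e,z} ue=∅
  n1: def={d,z} ue={d,z}
  n2: def={e,q} ue=∅
  n3: def={d,z} ue=∅
  n4: def={g,q,z} ue={z}
  n5: def={q} ue=∅
  n6: def={d,w} ue={d}
  n7: def={g,q} ue=∅

Liveness:
  n0: in=∅ out={d,z}
  n1: in={d,z} out={d,z}
  n2: in={d,z} out={d,z}
  n3: in=∅ out={d}
  n4: in={d,z} out={d}
  n5: in={d} out={d}
  n6: in={d} out=∅
  n7: in=∅ out=∅

Conflict graph:
  d: {e,g,q,w,z}
  e: {d,q,z}
  g: {d,q,z}
  q: {d,e,g,z}
  w: {d}
  z: {d,e,g,q}

Colouring:
  {d,e,q,z} pairwise interfere (4-clique) ⇒ χ ≥ 4
  assign d→c0 e→c3 g→c3 q→c1 w→c1 z→c2 — no edge inside a register ⇒ χ ≤ 4
  χ = 4

Answer: 4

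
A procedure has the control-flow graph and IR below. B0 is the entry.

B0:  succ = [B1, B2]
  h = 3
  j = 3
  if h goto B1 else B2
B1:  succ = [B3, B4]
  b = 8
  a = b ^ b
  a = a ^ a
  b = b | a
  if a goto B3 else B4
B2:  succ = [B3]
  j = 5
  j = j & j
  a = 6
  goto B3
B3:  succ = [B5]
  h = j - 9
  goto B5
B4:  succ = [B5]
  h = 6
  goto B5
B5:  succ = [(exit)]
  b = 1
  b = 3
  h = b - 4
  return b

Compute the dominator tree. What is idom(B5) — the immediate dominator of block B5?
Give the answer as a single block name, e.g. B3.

idom tree: B1←B0 B2←B0 B3←B0 B4←B1 B5←B0
Dom at joins:
  B3: preds {B1,B2}: {B0,B1} ∩ {B0,B2} = {B0}; idom=B0
  B5: preds {B3,B4}: {B0,B3} ∩ {B0,B1,B4} = {B0}; idom=B0

idom(B5) = B0

Answer: B0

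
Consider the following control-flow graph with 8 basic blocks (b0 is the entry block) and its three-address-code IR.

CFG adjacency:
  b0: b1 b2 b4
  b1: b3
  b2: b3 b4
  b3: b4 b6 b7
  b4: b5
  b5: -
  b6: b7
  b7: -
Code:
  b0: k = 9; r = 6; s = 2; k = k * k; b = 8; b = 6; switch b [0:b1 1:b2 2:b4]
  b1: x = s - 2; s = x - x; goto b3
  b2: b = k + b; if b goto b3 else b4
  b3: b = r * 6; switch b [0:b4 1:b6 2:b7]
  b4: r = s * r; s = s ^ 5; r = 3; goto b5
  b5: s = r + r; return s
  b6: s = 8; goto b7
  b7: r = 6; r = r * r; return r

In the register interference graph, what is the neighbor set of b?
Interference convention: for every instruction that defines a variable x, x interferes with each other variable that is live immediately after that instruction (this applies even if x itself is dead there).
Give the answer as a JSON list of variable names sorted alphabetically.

Block summaries:
  b0: {b,k,r,s} / ∅
  b1: {s,x} / {s}
  b2: {b} / {b,k}
  b3: {b} / {r}
  b4: {r,s} / {r,s}
  b5: {s} / {r}
  b6: {s} / ∅
  b7: {r} / ∅

Liveness:
  b0: in=∅ out={b,k,r,s}
  b1: in={r,s} out={r,s}
  b2: in={b,k,r,s} out={r,s}
  b3: in={r,s} out={r,s}
  b4: in={r,s} out={r}
  b5: in={r} out=∅
  b6: in=∅ out=∅
  b7: in=∅ out=∅

Interfere edges:
  b: {k,r,s}
  k: {b,r,s}
  r: {b,k,s,x}
  s: {b,k,r}
  x: {r}

N(b) = ["k", "r", "s"]

Answer: ["k", "r", "s"]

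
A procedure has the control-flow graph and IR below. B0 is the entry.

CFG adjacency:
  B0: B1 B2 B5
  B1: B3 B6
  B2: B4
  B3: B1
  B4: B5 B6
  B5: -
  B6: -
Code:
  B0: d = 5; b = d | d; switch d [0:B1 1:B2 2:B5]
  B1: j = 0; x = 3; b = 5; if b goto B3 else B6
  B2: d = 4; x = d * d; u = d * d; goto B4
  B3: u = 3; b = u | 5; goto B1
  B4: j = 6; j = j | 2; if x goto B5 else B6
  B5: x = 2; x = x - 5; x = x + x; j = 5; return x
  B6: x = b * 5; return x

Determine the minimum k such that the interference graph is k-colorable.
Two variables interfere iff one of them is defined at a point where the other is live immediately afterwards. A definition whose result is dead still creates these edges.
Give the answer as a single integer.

Answer: 3

Working:
Per-block:
  B0: {b,d} / ∅
  B1: {b,j,x} / ∅
  B2: {d,u,x} / ∅
  B3: {b,u} / ∅
  B4: {j} / {x}
  B5: {j,x} / ∅
  B6: {x} / {b}

Backward fixpoint:
  B0 li=∅ lo={b}
  B1 li=∅ lo={b}
  B2 li={b} lo={b,x}
  B3 li=∅ lo=∅
  B4 li={b,x} lo={b}
  B5 li=∅ lo=∅
  B6 li={b} lo=∅

Conflict graph:
  b: {d,j,u,x}
  d: {b,x}
  j: {b,x}
  u: {b,x}
  x: {b,d,j,u}

Chromatic number:
  clique {b,d,x} ⇒ need ≥ 3
  3-colouring: r0={b}  r1={x}  r2={d,j,u}
  χ = 3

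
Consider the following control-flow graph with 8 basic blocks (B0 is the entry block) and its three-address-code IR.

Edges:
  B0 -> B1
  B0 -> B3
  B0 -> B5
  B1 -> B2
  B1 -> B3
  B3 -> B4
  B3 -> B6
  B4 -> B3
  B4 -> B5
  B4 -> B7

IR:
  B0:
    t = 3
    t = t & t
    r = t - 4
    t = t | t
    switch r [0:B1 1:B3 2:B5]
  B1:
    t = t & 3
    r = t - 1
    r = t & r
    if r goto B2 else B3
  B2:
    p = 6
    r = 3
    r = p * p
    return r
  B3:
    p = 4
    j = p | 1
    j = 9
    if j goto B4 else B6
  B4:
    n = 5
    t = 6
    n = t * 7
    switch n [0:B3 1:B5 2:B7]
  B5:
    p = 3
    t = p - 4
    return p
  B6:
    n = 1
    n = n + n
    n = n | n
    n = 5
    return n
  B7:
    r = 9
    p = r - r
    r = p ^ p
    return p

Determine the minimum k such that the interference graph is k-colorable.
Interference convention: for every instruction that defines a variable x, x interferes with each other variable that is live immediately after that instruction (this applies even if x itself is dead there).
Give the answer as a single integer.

def/use:
  B0: {r,t} / ∅
  B1: {r,t} / {t}
  B2: {p,r} / ∅
  B3: {j,p} / ∅
  B4: {n,t} / ∅
  B5: {p,t} / ∅
  B6: {n} / ∅
  B7: {p,r} / ∅

Liveness:
  B0: in=∅ out={t}
  B1: in={t} out=∅
  B2: in=∅ out=∅
  B3: in=∅ out=∅
  B4: in=∅ out=∅
  B5: in=∅ out=∅
  B6: in=∅ out=∅
  B7: in=∅ out=∅

Interference:
  j↔∅
  n↔∅
  p↔{r,t}
  r↔{p,t}
  t↔{p,r}

Chromatic number:
  {p,r,t} pairwise interfere (3-clique) ⇒ χ ≥ 3
  3-colouring: r0={j,n,p}  r1={r}  r2={t}
  χ = 3

Answer: 3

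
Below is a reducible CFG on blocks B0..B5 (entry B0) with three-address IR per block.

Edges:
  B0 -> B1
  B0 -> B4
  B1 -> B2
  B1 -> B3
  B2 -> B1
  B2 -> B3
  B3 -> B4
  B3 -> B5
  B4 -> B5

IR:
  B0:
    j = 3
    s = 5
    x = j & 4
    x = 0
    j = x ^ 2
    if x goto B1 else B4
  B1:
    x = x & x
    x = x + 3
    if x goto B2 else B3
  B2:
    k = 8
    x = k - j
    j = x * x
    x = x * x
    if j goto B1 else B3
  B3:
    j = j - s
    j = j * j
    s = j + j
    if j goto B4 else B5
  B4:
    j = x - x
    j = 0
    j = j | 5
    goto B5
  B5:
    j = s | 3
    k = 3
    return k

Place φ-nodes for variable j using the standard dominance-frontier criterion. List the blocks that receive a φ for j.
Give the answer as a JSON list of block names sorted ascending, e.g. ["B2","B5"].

Answer: ["B1", "B3", "B4", "B5"]

Analysis:
idom tree: B1←B0 B2←B1 B3←B1 B4←B0 B5←B0
Join-block Dom:
  B1: preds {B0,B2}: {B0} ∩ {B0,B1,B2} = {B0}; idom=B0
  B3: preds {B1,B2}: {B0,B1} ∩ {B0,B1,B2} = {B0,B1}; idom=B1
  B4: preds {B0,B3}: {B0} ∩ {B0,B1,B3} = {B0}; idom=B0
  B5: preds {B3,B4}: {B0,B1,B3} ∩ {B0,B4} = {B0}; idom=B0

DF derivation:
  B1←B0: walk · to B0
  B1←B2: walk B2→B1 to B0
  B3←B1: walk · to B1
  B3←B2: walk B2 to B1
  B4←B0: walk · to B0
  B4←B3: walk B3→B1 to B0
  B5←B3: walk B3→B1 to B0
  B5←B4: walk B4 to B0
  DF(B0)=∅
  DF(B1)={B1,B4,B5}
  DF(B2)={B1,B3}
  DF(B3)={B4,B5}
  DF(B4)={B5}
  DF(B5)=∅

φ for j: defs {B0,B2,B3,B4,B5}
  DF⁺ = {B1,B3,B4,B5}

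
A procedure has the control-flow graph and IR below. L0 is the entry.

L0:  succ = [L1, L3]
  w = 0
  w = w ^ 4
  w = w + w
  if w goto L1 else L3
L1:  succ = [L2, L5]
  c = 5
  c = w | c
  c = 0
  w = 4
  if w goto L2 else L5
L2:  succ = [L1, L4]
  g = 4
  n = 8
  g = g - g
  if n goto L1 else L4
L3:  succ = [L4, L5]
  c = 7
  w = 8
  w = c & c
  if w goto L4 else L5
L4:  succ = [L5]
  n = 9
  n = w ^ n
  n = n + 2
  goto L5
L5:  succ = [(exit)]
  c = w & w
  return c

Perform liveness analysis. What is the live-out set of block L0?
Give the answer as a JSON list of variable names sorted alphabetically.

Block summaries:
  L0 def {w} use ∅
  L1 def {c,w} use {w}
  L2 def {g,n} use ∅
  L3 def {c,w} use ∅
  L4 def {n} use {w}
  L5 def {c} use {w}

Backward fixpoint:
  L0 li=∅ lo={w}
  L1 li={w} lo={w}
  L2 li={w} lo={w}
  L3 li=∅ lo={w}
  L4 li={w} lo={w}
  L5 li={w} lo=∅

live-out(L0) = ["w"]

Answer: ["w"]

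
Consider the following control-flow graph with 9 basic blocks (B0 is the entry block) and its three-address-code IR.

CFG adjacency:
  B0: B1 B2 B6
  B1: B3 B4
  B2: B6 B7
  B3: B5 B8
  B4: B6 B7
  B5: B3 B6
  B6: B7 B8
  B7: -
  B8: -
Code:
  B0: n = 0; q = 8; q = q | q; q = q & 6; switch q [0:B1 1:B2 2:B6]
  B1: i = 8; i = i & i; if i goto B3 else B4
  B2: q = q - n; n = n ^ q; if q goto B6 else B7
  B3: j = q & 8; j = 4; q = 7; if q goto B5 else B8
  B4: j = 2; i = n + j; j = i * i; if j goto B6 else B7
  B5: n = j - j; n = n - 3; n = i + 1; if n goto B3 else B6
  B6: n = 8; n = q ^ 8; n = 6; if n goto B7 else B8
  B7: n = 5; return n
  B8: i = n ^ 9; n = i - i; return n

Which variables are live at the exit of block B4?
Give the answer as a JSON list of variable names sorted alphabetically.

Answer: ["q"]

Working:
Per-block:
  B0 def {n,q} use ∅
  B1 def {i} use ∅
  B2 def {n,q} use {n,q}
  B3 def {j,q} use {q}
  B4 def {i,j} use {n}
  B5 def {n} use {i,j}
  B6 def {n} use {q}
  B7 def {n} use ∅
  B8 def {i,n} use {n}

Live sets:
  live B0: ∅→{n,q}
  live B1: {n,q}→{i,n,q}
  live B2: {n,q}→{q}
  live B3: {i,n,q}→{i,j,n,q}
  live B4: {n,q}→{q}
  live B5: {i,j,q}→{i,n,q}
  live B6: {q}→{n}
  live B7: ∅→∅
  live B8: {n}→∅

live-out(B4) = ["q"]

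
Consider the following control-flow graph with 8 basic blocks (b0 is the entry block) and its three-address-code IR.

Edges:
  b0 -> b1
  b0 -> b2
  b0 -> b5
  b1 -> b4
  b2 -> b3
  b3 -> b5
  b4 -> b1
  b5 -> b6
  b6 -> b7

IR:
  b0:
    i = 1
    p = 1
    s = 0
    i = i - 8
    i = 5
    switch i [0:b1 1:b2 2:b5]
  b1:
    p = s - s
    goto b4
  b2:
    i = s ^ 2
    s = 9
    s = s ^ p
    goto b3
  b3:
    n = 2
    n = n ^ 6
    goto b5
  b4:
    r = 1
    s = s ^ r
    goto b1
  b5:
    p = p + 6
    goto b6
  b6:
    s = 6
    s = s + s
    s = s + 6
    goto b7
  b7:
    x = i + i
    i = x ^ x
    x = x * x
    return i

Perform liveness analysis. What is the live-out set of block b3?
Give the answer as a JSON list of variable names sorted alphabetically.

def/use:
  b0: def={i,p,s} ue=∅
  b1: def={p} ue={s}
  b2: def={i,s} ue={p,s}
  b3: def={n} ue=∅
  b4: def={r,s} ue={s}
  b5: def={p} ue={p}
  b6: def={s} ue=∅
  b7: def={i,x} ue={i}

Backward fixpoint:
  live b0: ∅→{i,p,s}
  live b1: {s}→{s}
  live b2: {p,s}→{i,p}
  live b3: {i,p}→{i,p}
  live b4: {s}→{s}
  live b5: {i,p}→{i}
  live b6: {i}→{i}
  live b7: {i}→∅

live-out(b3) = ["i", "p"]

Answer: ["i", "p"]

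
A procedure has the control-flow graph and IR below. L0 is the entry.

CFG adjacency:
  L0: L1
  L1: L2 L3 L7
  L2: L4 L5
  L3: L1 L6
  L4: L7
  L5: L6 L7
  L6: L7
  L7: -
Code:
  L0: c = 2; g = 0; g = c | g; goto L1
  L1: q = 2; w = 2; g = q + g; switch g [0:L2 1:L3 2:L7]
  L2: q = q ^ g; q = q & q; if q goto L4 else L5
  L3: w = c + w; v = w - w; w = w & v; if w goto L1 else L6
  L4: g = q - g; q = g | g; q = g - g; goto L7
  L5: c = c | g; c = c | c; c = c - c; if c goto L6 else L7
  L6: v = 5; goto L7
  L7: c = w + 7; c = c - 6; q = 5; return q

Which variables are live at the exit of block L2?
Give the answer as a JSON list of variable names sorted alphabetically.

Block summaries:
  L0: {c,g} / ∅
  L1: {g,q,w} / {g}
  L2: {q} / {g,q}
  L3: {v,w} / {c,w}
  L4: {g,q} / {g,q}
  L5: {c} / {c,g}
  L6: {v} / ∅
  L7: {c,q} / {w}

Backward fixpoint:
  L0 li=∅ lo={c,g}
  L1 li={c,g} lo={c,g,q,w}
  L2 li={c,g,q,w} lo={c,g,q,w}
  L3 li={c,g,w} lo={c,g,w}
  L4 li={g,q,w} lo={w}
  L5 li={c,g,w} lo={w}
  L6 li={w} lo={w}
  L7 li={w} lo=∅

live-out(L2) = ["c", "g", "q", "w"]

Answer: ["c", "g", "q", "w"]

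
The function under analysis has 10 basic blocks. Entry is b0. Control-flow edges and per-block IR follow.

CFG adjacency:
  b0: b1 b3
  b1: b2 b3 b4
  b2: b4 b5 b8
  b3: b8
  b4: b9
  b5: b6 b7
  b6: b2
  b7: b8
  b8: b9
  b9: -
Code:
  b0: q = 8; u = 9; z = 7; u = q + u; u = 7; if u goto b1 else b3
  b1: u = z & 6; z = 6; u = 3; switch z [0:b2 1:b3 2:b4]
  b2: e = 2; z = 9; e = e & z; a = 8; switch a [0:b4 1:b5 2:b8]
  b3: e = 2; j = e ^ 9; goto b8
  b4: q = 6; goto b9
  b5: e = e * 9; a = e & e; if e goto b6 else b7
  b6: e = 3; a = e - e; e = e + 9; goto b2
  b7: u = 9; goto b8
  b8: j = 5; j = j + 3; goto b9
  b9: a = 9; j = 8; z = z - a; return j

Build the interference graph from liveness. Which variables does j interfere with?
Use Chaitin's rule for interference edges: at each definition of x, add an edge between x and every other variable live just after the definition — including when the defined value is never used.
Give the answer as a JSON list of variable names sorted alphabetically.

Per-block:
  b0 def {q,u,z} use ∅
  b1 def {u,z} use {z}
  b2 def {a,e,z} use ∅
  b3 def {e,j} use ∅
  b4 def {q} use ∅
  b5 def {a,e} use {e}
  b6 def {a,e} use ∅
  b7 def {u} use ∅
  b8 def {j} use ∅
  b9 def {a,j,z} use {z}

Liveness:
  b0 li=∅ lo={z}
  b1 li={z} lo={z}
  b2 li=∅ lo={e,z}
  b3 li={z} lo={z}
  b4 li={z} lo={z}
  b5 li={e,z} lo={z}
  b6 li=∅ lo=∅
  b7 li={z} lo={z}
  b8 li={z} lo={z}
  b9 li={z} lo=∅

Conflict graph:
  a↔{e,j,z}
  e↔{a,z}
  j↔{a,z}
  q↔{u,z}
  u↔{q,z}
  z↔{a,e,j,q,u}

N(j) = ["a", "z"]

Answer: ["a", "z"]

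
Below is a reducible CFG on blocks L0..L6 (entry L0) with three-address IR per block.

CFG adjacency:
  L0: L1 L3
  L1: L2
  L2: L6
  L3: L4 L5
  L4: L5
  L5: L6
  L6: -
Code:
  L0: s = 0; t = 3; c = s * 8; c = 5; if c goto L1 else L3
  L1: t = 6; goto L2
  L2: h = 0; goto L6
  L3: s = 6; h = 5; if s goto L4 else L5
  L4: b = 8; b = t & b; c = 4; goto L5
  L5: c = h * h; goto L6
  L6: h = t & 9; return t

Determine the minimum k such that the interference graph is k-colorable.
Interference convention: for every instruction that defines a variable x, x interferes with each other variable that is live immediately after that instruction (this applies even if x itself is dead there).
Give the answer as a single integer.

Answer: 3

Analysis:
Block summaries:
  L0: def={c,s,t} ue=∅
  L1: def={t} ue=∅
  L2: def={h} ue=∅
  L3: def={h,s} ue=∅
  L4: def={b,c} ue={t}
  L5: def={c} ue={h}
  L6: def={h} ue={t}

Live sets:
  L0: in=∅ out={t}
  L1: in=∅ out={t}
  L2: in={t} out={t}
  L3: in={t} out={h,t}
  L4: in={h,t} out={h,t}
  L5: in={h,t} out={t}
  L6: in={t} out=∅

Interfere edges:
  b — {h,t}
  c — {h,t}
  h — {b,c,s,t}
  s — {h,t}
  t — {b,c,h,s}

Registers:
  lower bound: {b,h,t} mutually conflict ⇒ χ ≥ 3
  3-colouring: r0={h}  r1={t}  r2={b,c,s}
  χ = 3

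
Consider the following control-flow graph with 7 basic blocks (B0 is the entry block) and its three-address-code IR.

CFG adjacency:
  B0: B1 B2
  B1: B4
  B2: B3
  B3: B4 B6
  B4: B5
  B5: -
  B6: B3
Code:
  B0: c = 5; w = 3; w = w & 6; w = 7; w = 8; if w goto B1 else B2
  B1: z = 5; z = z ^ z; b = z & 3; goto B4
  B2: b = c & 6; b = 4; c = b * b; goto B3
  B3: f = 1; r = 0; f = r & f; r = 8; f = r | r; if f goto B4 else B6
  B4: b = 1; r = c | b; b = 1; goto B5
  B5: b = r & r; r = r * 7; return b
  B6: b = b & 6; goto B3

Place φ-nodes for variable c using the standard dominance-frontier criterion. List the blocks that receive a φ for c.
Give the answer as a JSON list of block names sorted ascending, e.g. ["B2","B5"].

idom tree: B1←B0 B2←B0 B3←B2 B4←B0 B5←B4 B6←B3
Dom at joins:
  B3: preds {B2,B6}: {B0,B2} ∩ {B0,B2,B3,B6} = {B0,B2}; idom=B2
  B4: preds {B1,B3}: {B0,B1} ∩ {B0,B2,B3} = {B0}; idom=B0

DF derivation:
  B3←B2: walk · to B2
  B3←B6: walk B6→B3 to B2
  B4←B1: walk B1 to B0
  B4←B3: walk B3→B2 to B0
  DF(B0)=∅
  DF(B1)={B4}
  DF(B2)={B4}
  DF(B3)={B3,B4}
  DF(B4)=∅
  DF(B5)=∅
  DF(B6)={B3}

φ for c: defs {B0,B2}
  DF⁺ = {B4}

Answer: ["B4"]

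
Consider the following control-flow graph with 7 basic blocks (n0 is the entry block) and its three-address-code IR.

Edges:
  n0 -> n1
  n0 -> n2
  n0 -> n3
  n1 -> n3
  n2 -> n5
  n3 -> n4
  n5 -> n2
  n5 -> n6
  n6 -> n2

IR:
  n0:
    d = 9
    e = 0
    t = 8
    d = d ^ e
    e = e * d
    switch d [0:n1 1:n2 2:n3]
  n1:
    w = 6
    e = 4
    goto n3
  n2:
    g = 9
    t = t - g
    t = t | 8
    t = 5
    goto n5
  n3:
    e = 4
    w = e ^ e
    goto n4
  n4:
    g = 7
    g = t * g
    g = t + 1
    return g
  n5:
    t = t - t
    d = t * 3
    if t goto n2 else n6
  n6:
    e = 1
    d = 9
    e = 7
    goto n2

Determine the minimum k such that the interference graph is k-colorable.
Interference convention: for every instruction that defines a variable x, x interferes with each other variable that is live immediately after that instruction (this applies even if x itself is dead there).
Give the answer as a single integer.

Answer: 3

Derivation:
Per-block:
  n0: {d,e,t} / ∅
  n1: {e,w} / ∅
  n2: {g,t} / {t}
  n3: {e,w} / ∅
  n4: {g} / {t}
  n5: {d,t} / {t}
  n6: {d,e} / ∅

Liveness:
  live n0: ∅→{t}
  live n1: {t}→{t}
  live n2: {t}→{t}
  live n3: {t}→{t}
  live n4: {t}→∅
  live n5: {t}→{t}
  live n6: {t}→{t}

Interference:
  d↔{e,t}
  e↔{d,t}
  g↔{t}
  t↔{d,e,g,w}
  w↔{t}

Colouring:
  {d,e,t} pairwise interfere (3-clique) ⇒ χ ≥ 3
  3-colouring: r0={t}  r1={d,g,w}  r2={e}
  χ = 3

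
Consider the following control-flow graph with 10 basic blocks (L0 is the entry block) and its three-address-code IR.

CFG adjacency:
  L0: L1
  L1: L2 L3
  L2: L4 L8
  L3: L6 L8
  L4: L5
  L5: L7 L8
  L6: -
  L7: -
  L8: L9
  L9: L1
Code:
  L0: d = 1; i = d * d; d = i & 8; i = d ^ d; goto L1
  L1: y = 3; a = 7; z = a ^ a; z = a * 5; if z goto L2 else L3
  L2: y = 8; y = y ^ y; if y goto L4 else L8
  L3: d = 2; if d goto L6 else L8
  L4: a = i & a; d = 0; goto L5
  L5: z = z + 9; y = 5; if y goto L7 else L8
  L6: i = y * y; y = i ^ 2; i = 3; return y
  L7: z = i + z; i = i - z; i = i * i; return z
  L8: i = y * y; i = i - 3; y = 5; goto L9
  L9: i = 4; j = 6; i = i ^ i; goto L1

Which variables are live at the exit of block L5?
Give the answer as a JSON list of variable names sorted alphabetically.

Block summaries:
  L0: def={d,i} ue=∅
  L1: def={a,y,z} ue=∅
  L2: def={y} ue=∅
  L3: def={d} ue=∅
  L4: def={a,d} ue={a,i}
  L5: def={y,z} ue={z}
  L6: def={i,y} ue={y}
  L7: def={i,z} ue={i,z}
  L8: def={i,y} ue={y}
  L9: def={i,j} ue=∅

Live sets:
  live L0: ∅→{i}
  live L1: {i}→{a,i,y,z}
  live L2: {a,i,z}→{a,i,y,z}
  live L3: {y}→{y}
  live L4: {a,i,z}→{i,z}
  live L5: {i,z}→{i,y,z}
  live L6: {y}→∅
  live L7: {i,z}→∅
  live L8: {y}→∅
  live L9: ∅→{i}

live-out(L5) = ["i", "y", "z"]

Answer: ["i", "y", "z"]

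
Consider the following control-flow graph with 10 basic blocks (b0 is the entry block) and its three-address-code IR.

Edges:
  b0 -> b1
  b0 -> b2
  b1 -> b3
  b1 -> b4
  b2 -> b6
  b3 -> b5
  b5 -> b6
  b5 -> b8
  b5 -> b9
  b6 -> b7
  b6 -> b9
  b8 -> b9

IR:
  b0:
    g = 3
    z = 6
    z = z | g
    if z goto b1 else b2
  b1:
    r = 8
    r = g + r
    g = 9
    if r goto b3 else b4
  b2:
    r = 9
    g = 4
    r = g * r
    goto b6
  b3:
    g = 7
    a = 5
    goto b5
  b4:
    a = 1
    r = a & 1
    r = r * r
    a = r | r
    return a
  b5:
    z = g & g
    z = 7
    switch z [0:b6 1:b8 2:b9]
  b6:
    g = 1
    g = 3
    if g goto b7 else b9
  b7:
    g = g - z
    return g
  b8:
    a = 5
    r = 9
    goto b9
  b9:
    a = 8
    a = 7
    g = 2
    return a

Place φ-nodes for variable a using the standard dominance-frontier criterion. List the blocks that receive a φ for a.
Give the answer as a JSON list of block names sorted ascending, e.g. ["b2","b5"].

Answer: ["b6", "b9"]

Analysis:
idom tree: b1←b0 b2←b0 b3←b1 b4←b1 b5←b3 b6←b0 b7←b6 b8←b5 b9←b0
Join-block Dom:
  b6: preds {b2,b5}: {b0,b2} ∩ {b0,b1,b3,b5} = {b0}; idom=b0
  b9: preds {b5,b6,b8}: {b0,b1,b3,b5} ∩ {b0,b6} ∩ {b0,b1,b3,b5,b8} = {b0}; idom=b0

DF derivation:
  b6←b2: walk b2 to b0
  b6←b5: walk b5→b3→b1 to b0
  b9←b5: walk b5→b3→b1 to b0
  b9←b6: walk b6 to b0
  b9←b8: walk b8→b5→b3→b1 to b0
  b0: DF=∅
  b1: DF={b6,b9}
  b2: DF={b6}
  b3: DF={b6,b9}
  b4: DF=∅
  b5: DF={b6,b9}
  b6: DF={b9}
  b7: DF=∅
  b8: DF={b9}
  b9: DF=∅

φ for a: defs {b3,b4,b8,b9}
  DF⁺ = {b6,b9}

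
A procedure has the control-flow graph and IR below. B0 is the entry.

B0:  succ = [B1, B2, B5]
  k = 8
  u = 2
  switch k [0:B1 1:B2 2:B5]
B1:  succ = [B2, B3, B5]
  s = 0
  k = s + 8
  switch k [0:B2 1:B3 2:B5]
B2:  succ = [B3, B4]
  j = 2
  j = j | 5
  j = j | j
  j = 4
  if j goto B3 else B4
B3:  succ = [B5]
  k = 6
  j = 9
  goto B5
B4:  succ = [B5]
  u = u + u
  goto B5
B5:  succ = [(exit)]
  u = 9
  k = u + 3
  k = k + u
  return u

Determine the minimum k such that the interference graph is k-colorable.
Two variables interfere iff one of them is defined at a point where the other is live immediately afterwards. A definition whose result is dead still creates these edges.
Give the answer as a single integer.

Per-block:
  B0: def={k,u} ue=∅
  B1: def={k,s} ue=∅
  B2: def={j} ue=∅
  B3: def={j,k} ue=∅
  B4: def={u} ue={u}
  B5: def={k,u} ue=∅

Live sets:
  B0: in=∅ out={u}
  B1: in={u} out={u}
  B2: in={u} out={u}
  B3: in=∅ out=∅
  B4: in={u} out=∅
  B5: in=∅ out=∅

Conflict graph:
  j↔{u}
  k↔{u}
  s↔{u}
  u↔{j,k,s}

Registers:
  lower bound: {j,u} mutually conflict ⇒ χ ≥ 2
  2-colouring: R0={u}  R1={j,k,s}
  χ = 2

Answer: 2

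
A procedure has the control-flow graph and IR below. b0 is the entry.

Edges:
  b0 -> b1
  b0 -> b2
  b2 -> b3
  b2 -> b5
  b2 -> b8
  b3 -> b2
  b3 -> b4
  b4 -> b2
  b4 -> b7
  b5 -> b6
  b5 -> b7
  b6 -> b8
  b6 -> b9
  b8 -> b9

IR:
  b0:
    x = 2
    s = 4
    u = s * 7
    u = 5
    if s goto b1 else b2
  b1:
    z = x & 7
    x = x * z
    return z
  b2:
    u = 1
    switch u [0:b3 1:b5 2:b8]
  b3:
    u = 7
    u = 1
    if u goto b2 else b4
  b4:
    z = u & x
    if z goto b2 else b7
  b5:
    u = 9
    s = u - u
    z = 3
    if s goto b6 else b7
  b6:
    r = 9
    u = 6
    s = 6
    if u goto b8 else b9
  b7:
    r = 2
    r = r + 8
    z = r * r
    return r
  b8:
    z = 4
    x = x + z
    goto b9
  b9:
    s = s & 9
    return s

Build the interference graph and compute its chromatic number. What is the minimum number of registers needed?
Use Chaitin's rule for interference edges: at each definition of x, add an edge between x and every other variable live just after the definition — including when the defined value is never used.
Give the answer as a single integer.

Block summaries:
  b0: {s,u,x} / ∅
  b1: {x,z} / {x}
  b2: {u} / ∅
  b3: {u} / ∅
  b4: {z} / {u,x}
  b5: {s,u,z} / ∅
  b6: {r,s,u} / ∅
  b7: {r,z} / ∅
  b8: {x,z} / {x}
  b9: {s} / {s}

Liveness:
  b0 li=∅ lo={s,x}
  b1 li={x} lo=∅
  b2 li={s,x} lo={s,x}
  b3 li={s,x} lo={s,u,x}
  b4 li={s,u,x} lo={s,x}
  b5 li={x} lo={x}
  b6 li={x} lo={s,x}
  b7 li=∅ lo=∅
  b8 li={s,x} lo={s}
  b9 li={s} lo=∅

Interference:
  r: {x,z}
  s: {u,x,z}
  u: {s,x}
  x: {r,s,u,z}
  z: {r,s,x}

Colouring:
  {r,x,z} pairwise interfere (3-clique) ⇒ χ ≥ 3
  assign r→r1 s→r1 u→r2 x→r0 z→r2 — no edge inside a register ⇒ χ ≤ 3
  χ = 3

Answer: 3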